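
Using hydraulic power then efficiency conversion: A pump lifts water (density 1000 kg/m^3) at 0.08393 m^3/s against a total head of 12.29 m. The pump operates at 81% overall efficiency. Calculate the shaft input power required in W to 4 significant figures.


Approach: apply hydraulic power then efficiency conversion, P = rho*g*Q*H; P_in = P/eta.
Step 1 — hydraulic power (P = rho*g*Q*H):
  P = 1000 * 9.81 * 0.08393 * 12.29 = 10119.0 W
Step 2 — input power: P_in = P/eta = 10119.0 / 0.81 = 12490 W
Therefore the shaft input power required = 12490 W.


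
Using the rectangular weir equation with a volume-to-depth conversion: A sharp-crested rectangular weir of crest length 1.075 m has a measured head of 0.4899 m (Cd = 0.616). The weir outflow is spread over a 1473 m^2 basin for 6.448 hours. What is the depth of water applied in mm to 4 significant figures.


Approach: apply the rectangular weir equation with a volume-to-depth conversion, Q = (2/3)*Cd*L*sqrt(2g)*H^1.5; d = Q*t/A * 1000.
Step 1 — weir discharge:
  Q = (2/3)*0.616*1.075*sqrt(2*9.81)*0.4899^1.5 = 0.670515 m^3/s
Step 2 — volume: V = 0.670515 * 6.448*3600 = 15564.5 m^3
Step 3 — depth: d = V/A * 1000 = 15564.5/1473 * 1000 = 10570 mm
Therefore the depth of water applied = 10570 mm.


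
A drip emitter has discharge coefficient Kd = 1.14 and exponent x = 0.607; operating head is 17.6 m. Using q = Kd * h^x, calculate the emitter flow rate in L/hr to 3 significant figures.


q = 1.14 * 17.6^0.607 = 6.50 L/hr
Therefore the emitter flow rate = 6.50 L/hr.


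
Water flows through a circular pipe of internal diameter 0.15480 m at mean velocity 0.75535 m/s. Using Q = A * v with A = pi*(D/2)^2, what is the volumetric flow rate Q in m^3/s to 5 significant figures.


A = pi*(0.15480/2)^2 = 0.01882053 m^2
Q = 0.01882053 * 0.75535 = 0.014216 m^3/s
Therefore the volumetric flow rate Q = 0.014216 m^3/s.


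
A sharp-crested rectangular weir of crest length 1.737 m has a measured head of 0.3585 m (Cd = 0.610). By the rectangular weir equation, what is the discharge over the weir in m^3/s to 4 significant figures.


Approach: apply the rectangular weir equation, Q = (2/3)*Cd*L*sqrt(2g)*H^1.5.
Q = (2/3)*0.610*1.737*sqrt(2*9.81)*0.3585^1.5 = 0.6716 m^3/s
Therefore the discharge over the weir = 0.6716 m^3/s.


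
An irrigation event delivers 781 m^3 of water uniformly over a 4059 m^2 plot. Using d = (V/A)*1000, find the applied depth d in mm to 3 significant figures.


d = (781 / 4059) * 1000 = 192 mm
Therefore the applied depth d = 192 mm.


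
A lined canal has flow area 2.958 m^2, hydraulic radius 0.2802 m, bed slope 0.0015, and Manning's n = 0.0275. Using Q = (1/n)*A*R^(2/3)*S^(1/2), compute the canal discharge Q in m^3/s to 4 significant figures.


Q = (1/0.0275) * 2.958 * 0.2802^(2/3) * 0.0015^(1/2) = 1.784 m^3/s
Therefore the canal discharge Q = 1.784 m^3/s.


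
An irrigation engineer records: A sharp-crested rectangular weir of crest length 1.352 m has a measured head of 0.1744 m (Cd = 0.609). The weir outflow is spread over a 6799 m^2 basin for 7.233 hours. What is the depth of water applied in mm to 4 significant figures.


Approach: apply the rectangular weir equation with a volume-to-depth conversion, Q = (2/3)*Cd*L*sqrt(2g)*H^1.5; d = Q*t/A * 1000.
Step 1 — weir discharge:
  Q = (2/3)*0.609*1.352*sqrt(2*9.81)*0.1744^1.5 = 0.177081 m^3/s
Step 2 — volume: V = 0.177081 * 7.233*3600 = 4610.98 m^3
Step 3 — depth: d = V/A * 1000 = 4610.98/6799 * 1000 = 678.2 mm
Therefore the depth of water applied = 678.2 mm.


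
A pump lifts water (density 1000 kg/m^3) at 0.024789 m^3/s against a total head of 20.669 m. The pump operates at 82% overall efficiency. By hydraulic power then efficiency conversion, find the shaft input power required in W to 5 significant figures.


Approach: apply hydraulic power then efficiency conversion, P = rho*g*Q*H; P_in = P/eta.
Step 1 — hydraulic power (P = rho*g*Q*H):
  P = 1000 * 9.81 * 0.024789 * 20.669 = 5026.289 W
Step 2 — input power: P_in = P/eta = 5026.289 / 0.82 = 6129.6 W
Therefore the shaft input power required = 6129.6 W.


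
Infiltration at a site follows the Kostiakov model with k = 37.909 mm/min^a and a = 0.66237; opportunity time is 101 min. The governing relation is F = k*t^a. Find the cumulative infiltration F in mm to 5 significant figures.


F = 37.909 * 101^0.66237 = 806.02 mm
Therefore the cumulative infiltration F = 806.02 mm.


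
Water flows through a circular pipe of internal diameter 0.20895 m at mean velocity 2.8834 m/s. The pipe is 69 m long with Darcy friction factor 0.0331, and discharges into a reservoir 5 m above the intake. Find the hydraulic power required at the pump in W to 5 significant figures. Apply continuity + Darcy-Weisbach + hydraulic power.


Approach: apply continuity + Darcy-Weisbach + hydraulic power, Q = A*v; hf = f*(L/D)*(v^2/(2g)); H = static + hf; P = rho*g*Q*H.
Step 1 — flow rate (continuity, Q = A*v):
  A = pi*(0.20895/2)^2 = 0.03429056 m^2
  Q = 0.03429056 * 2.8834 = 0.09887341 m^3/s
Step 2 — friction head loss (Darcy-Weisbach):
  hf = 0.0331 * (69/0.20895) * (2.8834^2 / (2*9.81))
  hf = 4.631754 m
Step 3 — total head: H = 5 + 4.631754 = 9.631754 m
Step 4 — hydraulic power (P = rho*g*Q*H):
  P = 1000 * 9.81 * 0.09887341 * 9.631754 = 9342.3 W
Therefore the hydraulic power required at the pump = 9342.3 W.


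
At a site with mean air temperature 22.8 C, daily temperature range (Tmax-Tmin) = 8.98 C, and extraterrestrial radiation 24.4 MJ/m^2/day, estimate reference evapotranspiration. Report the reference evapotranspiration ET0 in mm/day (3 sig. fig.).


Approach: apply the Hargreaves-Samani method, ET0 = 0.0023*(Tmean+17.8)*sqrt(Tmax-Tmin)*0.408*Ra.
ET0 = 0.0023*(22.8+17.8)*sqrt(8.98)*0.408*24.4 = 2.79 mm/day
Therefore the reference evapotranspiration ET0 = 2.79 mm/day.


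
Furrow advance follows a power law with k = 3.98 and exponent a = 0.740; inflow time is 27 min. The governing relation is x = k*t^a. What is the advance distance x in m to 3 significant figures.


x = 3.98 * 27^0.740 = 45.6 m
Therefore the advance distance x = 45.6 m.


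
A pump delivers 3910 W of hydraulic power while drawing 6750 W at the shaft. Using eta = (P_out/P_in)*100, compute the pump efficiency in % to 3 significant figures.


eta = (3910 / 6750) * 100 = 57.9 %
Therefore the pump efficiency = 57.9 %.


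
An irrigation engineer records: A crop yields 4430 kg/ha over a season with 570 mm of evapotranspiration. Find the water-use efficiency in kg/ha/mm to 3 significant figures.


Approach: apply the water-use efficiency ratio, WUE = yield/ET.
WUE = 4430 / 570 = 7.77 kg/ha/mm
Therefore the water-use efficiency = 7.77 kg/ha/mm.


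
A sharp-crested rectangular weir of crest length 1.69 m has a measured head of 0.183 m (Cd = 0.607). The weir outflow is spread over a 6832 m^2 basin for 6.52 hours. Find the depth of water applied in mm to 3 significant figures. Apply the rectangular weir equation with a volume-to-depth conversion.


Approach: apply the rectangular weir equation with a volume-to-depth conversion, Q = (2/3)*Cd*L*sqrt(2g)*H^1.5; d = Q*t/A * 1000.
Step 1 — weir discharge:
  Q = (2/3)*0.607*1.69*sqrt(2*9.81)*0.183^1.5 = 0.23714 m^3/s
Step 2 — volume: V = 0.23714 * 6.52*3600 = 5566.2 m^3
Step 3 — depth: d = V/A * 1000 = 5566.2/6832 * 1000 = 815 mm
Therefore the depth of water applied = 815 mm.


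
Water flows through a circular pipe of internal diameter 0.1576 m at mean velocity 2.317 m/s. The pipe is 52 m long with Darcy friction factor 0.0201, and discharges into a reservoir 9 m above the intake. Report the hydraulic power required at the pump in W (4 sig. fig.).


Approach: apply continuity + Darcy-Weisbach + hydraulic power, Q = A*v; hf = f*(L/D)*(v^2/(2g)); H = static + hf; P = rho*g*Q*H.
Step 1 — flow rate (continuity, Q = A*v):
  A = pi*(0.1576/2)^2 = 0.0195075 m^2
  Q = 0.0195075 * 2.317 = 0.0451989 m^3/s
Step 2 — friction head loss (Darcy-Weisbach):
  hf = 0.0201 * (52/0.1576) * (2.317^2 / (2*9.81))
  hf = 1.81466 m
Step 3 — total head: H = 9 + 1.81466 = 10.8147 m
Step 4 — hydraulic power (P = rho*g*Q*H):
  P = 1000 * 9.81 * 0.0451989 * 10.8147 = 4795 W
Therefore the hydraulic power required at the pump = 4795 W.


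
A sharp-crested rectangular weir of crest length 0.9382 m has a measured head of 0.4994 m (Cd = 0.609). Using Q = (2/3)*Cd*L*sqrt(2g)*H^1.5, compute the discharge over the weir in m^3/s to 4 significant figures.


Q = (2/3)*0.609*0.9382*sqrt(2*9.81)*0.4994^1.5 = 0.5954 m^3/s
Therefore the discharge over the weir = 0.5954 m^3/s.


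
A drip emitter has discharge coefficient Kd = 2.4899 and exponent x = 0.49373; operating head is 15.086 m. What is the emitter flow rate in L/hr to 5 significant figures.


Approach: apply the emitter characteristic equation, q = Kd * h^x.
q = 2.4899 * 15.086^0.49373 = 9.5078 L/hr
Therefore the emitter flow rate = 9.5078 L/hr.


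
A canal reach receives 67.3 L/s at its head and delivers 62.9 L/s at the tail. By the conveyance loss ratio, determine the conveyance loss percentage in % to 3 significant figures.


Approach: apply the conveyance loss ratio, loss% = ((Q_head - Q_tail)/Q_head)*100.
loss = ((67.3 - 62.9)/67.3)*100 = 6.54 %
Therefore the conveyance loss percentage = 6.54 %.


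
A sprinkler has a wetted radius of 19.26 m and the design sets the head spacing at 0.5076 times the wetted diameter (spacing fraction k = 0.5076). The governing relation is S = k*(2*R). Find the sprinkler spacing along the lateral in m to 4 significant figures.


S = 0.5076 * (2 * 19.26) = 19.55 m
Therefore the sprinkler spacing along the lateral = 19.55 m.


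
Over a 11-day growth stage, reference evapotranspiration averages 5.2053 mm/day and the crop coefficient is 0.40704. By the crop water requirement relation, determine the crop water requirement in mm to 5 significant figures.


Approach: apply the crop water requirement relation, CWR = ET0 * Kc * days.
CWR = 5.2053 * 0.40704 * 11 = 23.306 mm
Therefore the crop water requirement = 23.306 mm.


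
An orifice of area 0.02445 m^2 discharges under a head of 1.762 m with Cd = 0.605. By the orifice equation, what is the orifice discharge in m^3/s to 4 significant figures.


Approach: apply the orifice equation, Q = Cd*A*sqrt(2*g*h).
Q = 0.605 * 0.02445 * sqrt(2*9.81*1.762) = 0.08697 m^3/s
Therefore the orifice discharge = 0.08697 m^3/s.


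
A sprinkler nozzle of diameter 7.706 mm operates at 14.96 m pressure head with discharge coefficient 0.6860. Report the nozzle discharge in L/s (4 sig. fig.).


Approach: apply the orifice equation, Q = Cd*A*sqrt(2*g*h), A = pi*(d/2)^2.
A = pi*(7.706e-3/2)^2 = 4.66389e-05 m^2
Q = 0.6860 * 4.66389e-05 * sqrt(2*9.81*14.96) * 1000 = 0.5481 L/s
Therefore the nozzle discharge = 0.5481 L/s.


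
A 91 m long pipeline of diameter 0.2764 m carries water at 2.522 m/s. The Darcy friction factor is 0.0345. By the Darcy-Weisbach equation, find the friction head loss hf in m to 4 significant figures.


Approach: apply the Darcy-Weisbach equation, hf = f*(L/D)*(v^2/(2g)).
hf = 0.0345 * (91/0.2764) * (2.522^2 / (2*9.81))
hf = 3.682 m
Therefore the friction head loss hf = 3.682 m.


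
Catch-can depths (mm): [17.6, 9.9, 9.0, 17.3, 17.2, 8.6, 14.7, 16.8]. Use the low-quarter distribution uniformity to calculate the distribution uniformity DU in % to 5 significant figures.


Approach: apply the low-quarter distribution uniformity, DU = (mean of lowest quarter of readings / overall mean)*100.
sorted lowest 2 of 8: [8.6, 9.0] -> mean = 8.800000 mm
overall mean = 13.88750 mm
DU = (8.800000/13.88750)*100 = 63.366 %
Therefore the distribution uniformity DU = 63.366 %.


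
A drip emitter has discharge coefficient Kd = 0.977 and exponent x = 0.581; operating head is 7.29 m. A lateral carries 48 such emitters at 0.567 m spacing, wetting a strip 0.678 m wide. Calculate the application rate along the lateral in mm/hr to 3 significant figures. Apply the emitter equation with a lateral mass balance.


Approach: apply the emitter equation with a lateral mass balance, q = Kd*h^x; Q = n*q; rate = Q/(n*spacing*width).
Step 1 — single emitter flow (q = Kd*h^x):
  q = 0.977 * 7.29^0.581 = 3.0984 L/hr
Step 2 — total lateral flow: Q = 48 * 3.0984 = 148.72 L/hr
Step 3 — wetted area: A = 48 * 0.567 * 0.678 = 18.452 m^2
Step 4 — application rate: Q/A = 148.72/18.452 = 8.06 mm/hr
Therefore the application rate along the lateral = 8.06 mm/hr.


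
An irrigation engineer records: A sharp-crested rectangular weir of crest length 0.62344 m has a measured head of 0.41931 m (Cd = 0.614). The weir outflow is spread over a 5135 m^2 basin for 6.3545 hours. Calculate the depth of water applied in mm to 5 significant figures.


Approach: apply the rectangular weir equation with a volume-to-depth conversion, Q = (2/3)*Cd*L*sqrt(2g)*H^1.5; d = Q*t/A * 1000.
Step 1 — weir discharge:
  Q = (2/3)*0.614*0.62344*sqrt(2*9.81)*0.41931^1.5 = 0.3069192 m^3/s
Step 2 — volume: V = 0.3069192 * 6.3545*3600 = 7021.146 m^3
Step 3 — depth: d = V/A * 1000 = 7021.146/5135 * 1000 = 1367.3 mm
Therefore the depth of water applied = 1367.3 mm.


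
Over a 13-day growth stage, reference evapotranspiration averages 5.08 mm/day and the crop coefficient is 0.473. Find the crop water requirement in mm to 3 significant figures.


Approach: apply the crop water requirement relation, CWR = ET0 * Kc * days.
CWR = 5.08 * 0.473 * 13 = 31.2 mm
Therefore the crop water requirement = 31.2 mm.


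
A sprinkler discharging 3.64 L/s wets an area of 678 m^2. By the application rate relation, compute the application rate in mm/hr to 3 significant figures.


Approach: apply the application rate relation, rate = (Q/A)*3600.
rate = (3.64 / 678) * 3600 = 19.3 mm/hr
Therefore the application rate = 19.3 mm/hr.


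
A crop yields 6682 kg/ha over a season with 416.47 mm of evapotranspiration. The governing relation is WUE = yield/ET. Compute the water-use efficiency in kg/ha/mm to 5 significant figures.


WUE = 6682 / 416.47 = 16.044 kg/ha/mm
Therefore the water-use efficiency = 16.044 kg/ha/mm.


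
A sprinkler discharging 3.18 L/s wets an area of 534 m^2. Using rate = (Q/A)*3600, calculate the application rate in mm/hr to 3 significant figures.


rate = (3.18 / 534) * 3600 = 21.4 mm/hr
Therefore the application rate = 21.4 mm/hr.


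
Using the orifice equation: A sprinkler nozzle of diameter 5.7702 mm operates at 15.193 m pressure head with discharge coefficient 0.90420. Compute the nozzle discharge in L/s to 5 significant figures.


Approach: apply the orifice equation, Q = Cd*A*sqrt(2*g*h), A = pi*(d/2)^2.
A = pi*(5.7702e-3/2)^2 = 2.615000e-05 m^2
Q = 0.90420 * 2.615000e-05 * sqrt(2*9.81*15.193) * 1000 = 0.40823 L/s
Therefore the nozzle discharge = 0.40823 L/s.


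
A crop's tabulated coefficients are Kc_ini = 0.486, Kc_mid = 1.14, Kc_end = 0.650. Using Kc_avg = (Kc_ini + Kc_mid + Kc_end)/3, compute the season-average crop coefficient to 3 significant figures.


Kc_avg = (0.486 + 1.14 + 0.650)/3 = 0.759
Therefore the season-average crop coefficient = 0.759.


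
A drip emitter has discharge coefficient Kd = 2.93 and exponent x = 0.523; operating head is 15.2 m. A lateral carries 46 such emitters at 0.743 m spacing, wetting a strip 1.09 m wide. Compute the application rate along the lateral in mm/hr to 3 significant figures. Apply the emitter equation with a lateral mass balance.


Approach: apply the emitter equation with a lateral mass balance, q = Kd*h^x; Q = n*q; rate = Q/(n*spacing*width).
Step 1 — single emitter flow (q = Kd*h^x):
  q = 2.93 * 15.2^0.523 = 12.161 L/hr
Step 2 — total lateral flow: Q = 46 * 12.161 = 559.41 L/hr
Step 3 — wetted area: A = 46 * 0.743 * 1.09 = 37.254 m^2
Step 4 — application rate: Q/A = 559.41/37.254 = 15.0 mm/hr
Therefore the application rate along the lateral = 15.0 mm/hr.


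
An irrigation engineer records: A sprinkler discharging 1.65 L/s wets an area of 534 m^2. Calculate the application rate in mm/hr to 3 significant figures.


Approach: apply the application rate relation, rate = (Q/A)*3600.
rate = (1.65 / 534) * 3600 = 11.1 mm/hr
Therefore the application rate = 11.1 mm/hr.


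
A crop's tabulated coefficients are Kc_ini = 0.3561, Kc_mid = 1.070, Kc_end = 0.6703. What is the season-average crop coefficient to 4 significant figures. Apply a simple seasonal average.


Approach: apply a simple seasonal average, Kc_avg = (Kc_ini + Kc_mid + Kc_end)/3.
Kc_avg = (0.3561 + 1.070 + 0.6703)/3 = 0.6988
Therefore the season-average crop coefficient = 0.6988.


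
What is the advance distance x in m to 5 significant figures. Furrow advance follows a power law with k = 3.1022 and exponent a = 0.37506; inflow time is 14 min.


Approach: apply the power-law advance function, x = k*t^a.
x = 3.1022 * 14^0.37506 = 8.3471 m
Therefore the advance distance x = 8.3471 m.


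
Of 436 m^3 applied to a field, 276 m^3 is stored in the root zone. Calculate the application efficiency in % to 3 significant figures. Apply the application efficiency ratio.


Approach: apply the application efficiency ratio, Ea = (stored/applied)*100.
Ea = (276/436)*100 = 63.3 %
Therefore the application efficiency = 63.3 %.


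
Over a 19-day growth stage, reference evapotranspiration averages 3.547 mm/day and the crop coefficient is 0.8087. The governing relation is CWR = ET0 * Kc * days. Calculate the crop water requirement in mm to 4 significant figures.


CWR = 3.547 * 0.8087 * 19 = 54.50 mm
Therefore the crop water requirement = 54.50 mm.


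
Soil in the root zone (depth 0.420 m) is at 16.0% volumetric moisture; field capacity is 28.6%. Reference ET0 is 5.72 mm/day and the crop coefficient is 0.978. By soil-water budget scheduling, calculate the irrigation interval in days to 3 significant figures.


Approach: apply soil-water budget scheduling, SMD = (FC-theta)/100*depth*1000; ETc = ET0*Kc; interval = SMD/ETc.
Step 1 — soil moisture deficit:
  SMD = (28.6 - 16.0)/100 * 0.420 * 1000 = 52.920 mm
Step 2 — daily crop ET (ETc = ET0*Kc):
  ETc = 5.72 * 0.978 = 5.5942 mm/day
Step 3 — irrigation interval (SMD/ETc):
  interval = 52.920 / 5.5942 = 9.46 days
Therefore the irrigation interval = 9.46 days.


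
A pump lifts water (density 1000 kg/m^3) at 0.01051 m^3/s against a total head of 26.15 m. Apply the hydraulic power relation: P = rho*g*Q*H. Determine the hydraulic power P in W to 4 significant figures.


P = 1000 * 9.81 * 0.01051 * 26.15 = 2696 W
Therefore the hydraulic power P = 2696 W.


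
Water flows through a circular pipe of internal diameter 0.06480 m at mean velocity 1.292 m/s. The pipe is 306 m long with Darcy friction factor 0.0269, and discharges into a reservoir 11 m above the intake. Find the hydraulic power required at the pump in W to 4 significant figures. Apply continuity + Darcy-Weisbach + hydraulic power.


Approach: apply continuity + Darcy-Weisbach + hydraulic power, Q = A*v; hf = f*(L/D)*(v^2/(2g)); H = static + hf; P = rho*g*Q*H.
Step 1 — flow rate (continuity, Q = A*v):
  A = pi*(0.06480/2)^2 = 0.00329792 m^2
  Q = 0.00329792 * 1.292 = 0.00426091 m^3/s
Step 2 — friction head loss (Darcy-Weisbach):
  hf = 0.0269 * (306/0.06480) * (1.292^2 / (2*9.81))
  hf = 10.8075 m
Step 3 — total head: H = 11 + 10.8075 = 21.8075 m
Step 4 — hydraulic power (P = rho*g*Q*H):
  P = 1000 * 9.81 * 0.00426091 * 21.8075 = 911.5 W
Therefore the hydraulic power required at the pump = 911.5 W.


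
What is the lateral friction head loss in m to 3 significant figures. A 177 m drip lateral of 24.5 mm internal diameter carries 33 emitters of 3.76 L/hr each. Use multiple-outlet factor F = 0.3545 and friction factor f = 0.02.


Approach: apply Darcy-Weisbach with the multiple-outlet F-factor, Q = n*q/(3600*1000) m^3/s; v = Q/A; hf = F*f*(L/D)*(v^2/(2g)).
Q = 33*3.76/(3600*1000) = 3.4467e-05 m^3/s
A = pi*(24.5e-3/2)^2 = 4.7144e-04 m^2, so v = Q/A = 0.073110 m/s
hf = 0.3545*0.02*(177/0.0245)*(0.073110^2/(2*9.81)) = 0.0140 m
Therefore the lateral friction head loss = 0.0140 m.


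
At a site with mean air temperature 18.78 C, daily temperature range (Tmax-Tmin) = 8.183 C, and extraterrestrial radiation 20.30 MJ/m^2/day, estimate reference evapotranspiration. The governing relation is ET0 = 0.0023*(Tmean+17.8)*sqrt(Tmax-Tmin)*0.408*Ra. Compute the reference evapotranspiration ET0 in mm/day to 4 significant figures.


ET0 = 0.0023*(18.78+17.8)*sqrt(8.183)*0.408*20.30 = 1.993 mm/day
Therefore the reference evapotranspiration ET0 = 1.993 mm/day.


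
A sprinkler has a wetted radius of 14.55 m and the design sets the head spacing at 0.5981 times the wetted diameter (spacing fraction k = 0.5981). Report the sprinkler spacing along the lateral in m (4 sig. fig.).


Approach: apply the sprinkler spacing rule (spacing as a fraction of wetted diameter), S = k*(2*R).
S = 0.5981 * (2 * 14.55) = 17.40 m
Therefore the sprinkler spacing along the lateral = 17.40 m.


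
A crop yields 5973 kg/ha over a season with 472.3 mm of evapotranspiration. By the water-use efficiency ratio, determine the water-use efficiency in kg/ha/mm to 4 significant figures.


Approach: apply the water-use efficiency ratio, WUE = yield/ET.
WUE = 5973 / 472.3 = 12.65 kg/ha/mm
Therefore the water-use efficiency = 12.65 kg/ha/mm.


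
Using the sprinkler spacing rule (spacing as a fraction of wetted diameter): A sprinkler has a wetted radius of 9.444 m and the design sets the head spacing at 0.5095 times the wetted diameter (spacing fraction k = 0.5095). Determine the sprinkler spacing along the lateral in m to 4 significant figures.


Approach: apply the sprinkler spacing rule (spacing as a fraction of wetted diameter), S = k*(2*R).
S = 0.5095 * (2 * 9.444) = 9.623 m
Therefore the sprinkler spacing along the lateral = 9.623 m.


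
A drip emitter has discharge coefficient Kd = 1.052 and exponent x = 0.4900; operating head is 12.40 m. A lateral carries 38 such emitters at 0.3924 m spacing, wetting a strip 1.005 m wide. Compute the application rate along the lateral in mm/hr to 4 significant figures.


Approach: apply the emitter equation with a lateral mass balance, q = Kd*h^x; Q = n*q; rate = Q/(n*spacing*width).
Step 1 — single emitter flow (q = Kd*h^x):
  q = 1.052 * 12.40^0.4900 = 3.61237 L/hr
Step 2 — total lateral flow: Q = 38 * 3.61237 = 137.270 L/hr
Step 3 — wetted area: A = 38 * 0.3924 * 1.005 = 14.9858 m^2
Step 4 — application rate: Q/A = 137.270/14.9858 = 9.160 mm/hr
Therefore the application rate along the lateral = 9.160 mm/hr.


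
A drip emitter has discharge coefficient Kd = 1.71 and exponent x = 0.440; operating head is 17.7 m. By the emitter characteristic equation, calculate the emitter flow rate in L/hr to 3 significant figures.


Approach: apply the emitter characteristic equation, q = Kd * h^x.
q = 1.71 * 17.7^0.440 = 6.05 L/hr
Therefore the emitter flow rate = 6.05 L/hr.


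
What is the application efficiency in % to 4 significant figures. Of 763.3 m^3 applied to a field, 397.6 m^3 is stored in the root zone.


Approach: apply the application efficiency ratio, Ea = (stored/applied)*100.
Ea = (397.6/763.3)*100 = 52.09 %
Therefore the application efficiency = 52.09 %.


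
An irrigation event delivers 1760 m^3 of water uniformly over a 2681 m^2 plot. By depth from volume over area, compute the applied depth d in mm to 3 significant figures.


Approach: apply depth from volume over area, d = (V/A)*1000.
d = (1760 / 2681) * 1000 = 656 mm
Therefore the applied depth d = 656 mm.


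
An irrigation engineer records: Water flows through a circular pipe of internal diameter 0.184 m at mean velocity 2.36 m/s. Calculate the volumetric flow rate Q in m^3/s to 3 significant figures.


Approach: apply the continuity equation for pipe flow, Q = A * v with A = pi*(D/2)^2.
A = pi*(0.184/2)^2 = 0.026590 m^2
Q = 0.026590 * 2.36 = 0.0628 m^3/s
Therefore the volumetric flow rate Q = 0.0628 m^3/s.


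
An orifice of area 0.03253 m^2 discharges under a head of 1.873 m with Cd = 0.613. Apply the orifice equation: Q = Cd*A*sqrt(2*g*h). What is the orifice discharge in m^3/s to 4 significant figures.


Q = 0.613 * 0.03253 * sqrt(2*9.81*1.873) = 0.1209 m^3/s
Therefore the orifice discharge = 0.1209 m^3/s.


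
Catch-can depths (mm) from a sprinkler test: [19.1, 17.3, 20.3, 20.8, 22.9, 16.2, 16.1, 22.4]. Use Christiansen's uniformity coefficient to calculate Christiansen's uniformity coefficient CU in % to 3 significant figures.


Approach: apply Christiansen's uniformity coefficient, CU = (1 - mean_abs_deviation/mean)*100.
mean = 19.387 mm
mean |d_i - mean| = 2.2125 mm
CU = (1 - 2.2125/19.387)*100 = 88.6 %
Therefore Christiansen's uniformity coefficient CU = 88.6 %.


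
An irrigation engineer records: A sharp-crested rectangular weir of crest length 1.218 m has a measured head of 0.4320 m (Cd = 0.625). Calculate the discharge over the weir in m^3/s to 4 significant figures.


Approach: apply the rectangular weir equation, Q = (2/3)*Cd*L*sqrt(2g)*H^1.5.
Q = (2/3)*0.625*1.218*sqrt(2*9.81)*0.4320^1.5 = 0.6383 m^3/s
Therefore the discharge over the weir = 0.6383 m^3/s.


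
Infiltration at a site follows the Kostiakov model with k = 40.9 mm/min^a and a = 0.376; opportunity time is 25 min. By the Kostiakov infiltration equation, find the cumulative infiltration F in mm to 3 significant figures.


Approach: apply the Kostiakov infiltration equation, F = k*t^a.
F = 40.9 * 25^0.376 = 137 mm
Therefore the cumulative infiltration F = 137 mm.


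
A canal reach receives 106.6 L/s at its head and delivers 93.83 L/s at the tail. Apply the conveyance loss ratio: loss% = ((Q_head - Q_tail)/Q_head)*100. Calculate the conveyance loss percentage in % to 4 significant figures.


loss = ((106.6 - 93.83)/106.6)*100 = 11.98 %
Therefore the conveyance loss percentage = 11.98 %.


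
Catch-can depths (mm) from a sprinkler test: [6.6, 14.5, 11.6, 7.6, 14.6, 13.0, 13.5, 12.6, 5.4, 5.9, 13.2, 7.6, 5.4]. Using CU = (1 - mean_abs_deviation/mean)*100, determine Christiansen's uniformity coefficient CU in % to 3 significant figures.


mean = 10.115 mm
mean |d_i - mean| = 3.4142 mm
CU = (1 - 3.4142/10.115)*100 = 66.2 %
Therefore Christiansen's uniformity coefficient CU = 66.2 %.


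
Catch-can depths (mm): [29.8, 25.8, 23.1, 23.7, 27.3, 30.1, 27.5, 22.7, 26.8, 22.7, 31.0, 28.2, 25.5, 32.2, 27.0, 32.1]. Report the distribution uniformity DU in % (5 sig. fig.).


Approach: apply the low-quarter distribution uniformity, DU = (mean of lowest quarter of readings / overall mean)*100.
sorted lowest 4 of 16: [22.7, 22.7, 23.1, 23.7] -> mean = 23.05000 mm
overall mean = 27.21875 mm
DU = (23.05000/27.21875)*100 = 84.684 %
Therefore the distribution uniformity DU = 84.684 %.


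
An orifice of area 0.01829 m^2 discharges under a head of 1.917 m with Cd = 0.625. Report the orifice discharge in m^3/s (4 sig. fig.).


Approach: apply the orifice equation, Q = Cd*A*sqrt(2*g*h).
Q = 0.625 * 0.01829 * sqrt(2*9.81*1.917) = 0.07011 m^3/s
Therefore the orifice discharge = 0.07011 m^3/s.


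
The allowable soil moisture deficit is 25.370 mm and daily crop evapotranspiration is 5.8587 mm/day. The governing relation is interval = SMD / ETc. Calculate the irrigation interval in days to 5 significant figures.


interval = 25.370 / 5.8587 = 4.3303 days
Therefore the irrigation interval = 4.3303 days.


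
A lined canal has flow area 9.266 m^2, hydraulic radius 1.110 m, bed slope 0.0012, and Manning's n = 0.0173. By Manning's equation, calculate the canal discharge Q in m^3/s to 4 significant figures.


Approach: apply Manning's equation, Q = (1/n)*A*R^(2/3)*S^(1/2).
Q = (1/0.0173) * 9.266 * 1.110^(2/3) * 0.0012^(1/2) = 19.89 m^3/s
Therefore the canal discharge Q = 19.89 m^3/s.


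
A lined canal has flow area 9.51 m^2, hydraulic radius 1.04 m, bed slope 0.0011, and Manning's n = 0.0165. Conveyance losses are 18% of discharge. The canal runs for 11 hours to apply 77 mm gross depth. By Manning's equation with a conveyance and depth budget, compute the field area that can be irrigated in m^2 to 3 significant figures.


Approach: apply Manning's equation with a conveyance and depth budget, Q = (1/n)*A*R^(2/3)*S^(1/2); Q_field = Q*(1-loss); Area = Q_field*t/(d/1000).
Step 1 — canal discharge (Manning's equation):
  Q = (1/0.0165) * 9.51 * 1.04^(2/3) * 0.0011^(1/2) = 19.622 m^3/s
Step 2 — delivered flow: Q_field = 19.622*(1 - 18/100) = 16.090 m^3/s
Step 3 — volume delivered: V = 16.090 * 11*3600 = 637170 m^3
Step 4 — area served: A = V / (depth/1000) = 637170 / 0.077 = 8270000 m^2
Therefore the field area that can be irrigated = 8270000 m^2.


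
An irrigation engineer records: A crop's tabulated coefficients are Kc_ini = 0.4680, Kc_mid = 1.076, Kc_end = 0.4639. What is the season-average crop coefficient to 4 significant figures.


Approach: apply a simple seasonal average, Kc_avg = (Kc_ini + Kc_mid + Kc_end)/3.
Kc_avg = (0.4680 + 1.076 + 0.4639)/3 = 0.6693
Therefore the season-average crop coefficient = 0.6693.


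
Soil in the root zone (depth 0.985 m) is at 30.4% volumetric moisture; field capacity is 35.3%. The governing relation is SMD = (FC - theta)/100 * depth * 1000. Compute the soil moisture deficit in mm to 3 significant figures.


SMD = (35.3 - 30.4)/100 * 0.985 * 1000 = 48.3 mm
Therefore the soil moisture deficit = 48.3 mm.


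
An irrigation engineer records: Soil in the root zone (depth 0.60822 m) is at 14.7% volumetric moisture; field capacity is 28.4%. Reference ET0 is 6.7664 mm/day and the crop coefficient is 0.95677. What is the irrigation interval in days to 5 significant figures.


Approach: apply soil-water budget scheduling, SMD = (FC-theta)/100*depth*1000; ETc = ET0*Kc; interval = SMD/ETc.
Step 1 — soil moisture deficit:
  SMD = (28.4 - 14.7)/100 * 0.60822 * 1000 = 83.32614 mm
Step 2 — daily crop ET (ETc = ET0*Kc):
  ETc = 6.7664 * 0.95677 = 6.473889 mm/day
Step 3 — irrigation interval (SMD/ETc):
  interval = 83.32614 / 6.473889 = 12.871 days
Therefore the irrigation interval = 12.871 days.


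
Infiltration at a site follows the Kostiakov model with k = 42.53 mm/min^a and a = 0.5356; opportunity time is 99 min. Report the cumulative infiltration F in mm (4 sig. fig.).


Approach: apply the Kostiakov infiltration equation, F = k*t^a.
F = 42.53 * 99^0.5356 = 498.4 mm
Therefore the cumulative infiltration F = 498.4 mm.


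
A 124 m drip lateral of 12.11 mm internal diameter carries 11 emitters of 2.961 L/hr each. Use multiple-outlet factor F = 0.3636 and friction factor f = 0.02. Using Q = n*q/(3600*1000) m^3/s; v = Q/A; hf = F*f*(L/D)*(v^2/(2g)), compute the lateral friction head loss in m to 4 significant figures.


Q = 11*2.961/(3600*1000) = 9.04750e-06 m^3/s
A = pi*(12.11e-3/2)^2 = 1.15180e-04 m^2, so v = Q/A = 0.0785508 m/s
hf = 0.3636*0.02*(124/0.01211)*(0.0785508^2/(2*9.81)) = 0.02342 m
Therefore the lateral friction head loss = 0.02342 m.


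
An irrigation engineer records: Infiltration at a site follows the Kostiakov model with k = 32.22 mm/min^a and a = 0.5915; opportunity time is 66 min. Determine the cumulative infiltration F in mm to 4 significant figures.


Approach: apply the Kostiakov infiltration equation, F = k*t^a.
F = 32.22 * 66^0.5915 = 384.0 mm
Therefore the cumulative infiltration F = 384.0 mm.


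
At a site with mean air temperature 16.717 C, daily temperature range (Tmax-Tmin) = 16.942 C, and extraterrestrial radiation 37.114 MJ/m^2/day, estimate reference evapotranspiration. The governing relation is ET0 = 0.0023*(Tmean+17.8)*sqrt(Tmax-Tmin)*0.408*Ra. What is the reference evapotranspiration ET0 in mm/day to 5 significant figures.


ET0 = 0.0023*(16.717+17.8)*sqrt(16.942)*0.408*37.114 = 4.9481 mm/day
Therefore the reference evapotranspiration ET0 = 4.9481 mm/day.


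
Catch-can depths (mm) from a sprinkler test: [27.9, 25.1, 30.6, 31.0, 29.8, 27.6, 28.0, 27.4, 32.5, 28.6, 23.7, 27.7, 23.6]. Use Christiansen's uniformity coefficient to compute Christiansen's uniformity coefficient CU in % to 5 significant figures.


Approach: apply Christiansen's uniformity coefficient, CU = (1 - mean_abs_deviation/mean)*100.
mean = 27.96154 mm
mean |d_i - mean| = 1.958580 mm
CU = (1 - 1.958580/27.96154)*100 = 92.995 %
Therefore Christiansen's uniformity coefficient CU = 92.995 %.


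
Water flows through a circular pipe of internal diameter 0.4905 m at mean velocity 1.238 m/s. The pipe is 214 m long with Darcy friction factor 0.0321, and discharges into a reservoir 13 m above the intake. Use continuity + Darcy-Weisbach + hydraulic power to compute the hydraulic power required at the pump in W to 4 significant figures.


Approach: apply continuity + Darcy-Weisbach + hydraulic power, Q = A*v; hf = f*(L/D)*(v^2/(2g)); H = static + hf; P = rho*g*Q*H.
Step 1 — flow rate (continuity, Q = A*v):
  A = pi*(0.4905/2)^2 = 0.188959 m^2
  Q = 0.188959 * 1.238 = 0.233931 m^3/s
Step 2 — friction head loss (Darcy-Weisbach):
  hf = 0.0321 * (214/0.4905) * (1.238^2 / (2*9.81))
  hf = 1.09401 m
Step 3 — total head: H = 13 + 1.09401 = 14.0940 m
Step 4 — hydraulic power (P = rho*g*Q*H):
  P = 1000 * 9.81 * 0.233931 * 14.0940 = 32340 W
Therefore the hydraulic power required at the pump = 32340 W.


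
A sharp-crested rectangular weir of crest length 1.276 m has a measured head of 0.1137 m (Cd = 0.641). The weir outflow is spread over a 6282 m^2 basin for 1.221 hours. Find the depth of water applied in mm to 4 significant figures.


Approach: apply the rectangular weir equation with a volume-to-depth conversion, Q = (2/3)*Cd*L*sqrt(2g)*H^1.5; d = Q*t/A * 1000.
Step 1 — weir discharge:
  Q = (2/3)*0.641*1.276*sqrt(2*9.81)*0.1137^1.5 = 0.0925993 m^3/s
Step 2 — volume: V = 0.0925993 * 1.221*3600 = 407.029 m^3
Step 3 — depth: d = V/A * 1000 = 407.029/6282 * 1000 = 64.79 mm
Therefore the depth of water applied = 64.79 mm.


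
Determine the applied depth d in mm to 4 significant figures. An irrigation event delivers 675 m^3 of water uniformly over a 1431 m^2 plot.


Approach: apply depth from volume over area, d = (V/A)*1000.
d = (675 / 1431) * 1000 = 471.7 mm
Therefore the applied depth d = 471.7 mm.


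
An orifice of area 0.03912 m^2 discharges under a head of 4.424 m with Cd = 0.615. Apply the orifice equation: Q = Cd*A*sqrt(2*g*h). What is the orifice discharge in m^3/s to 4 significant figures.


Q = 0.615 * 0.03912 * sqrt(2*9.81*4.424) = 0.2241 m^3/s
Therefore the orifice discharge = 0.2241 m^3/s.


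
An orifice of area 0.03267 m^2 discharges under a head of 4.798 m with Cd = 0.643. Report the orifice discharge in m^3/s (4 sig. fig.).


Approach: apply the orifice equation, Q = Cd*A*sqrt(2*g*h).
Q = 0.643 * 0.03267 * sqrt(2*9.81*4.798) = 0.2038 m^3/s
Therefore the orifice discharge = 0.2038 m^3/s.


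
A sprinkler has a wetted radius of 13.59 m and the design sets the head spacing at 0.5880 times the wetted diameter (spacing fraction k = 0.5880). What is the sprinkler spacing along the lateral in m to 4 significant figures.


Approach: apply the sprinkler spacing rule (spacing as a fraction of wetted diameter), S = k*(2*R).
S = 0.5880 * (2 * 13.59) = 15.98 m
Therefore the sprinkler spacing along the lateral = 15.98 m.


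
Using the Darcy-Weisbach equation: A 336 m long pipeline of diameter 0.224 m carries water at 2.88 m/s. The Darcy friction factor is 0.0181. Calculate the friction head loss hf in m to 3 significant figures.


Approach: apply the Darcy-Weisbach equation, hf = f*(L/D)*(v^2/(2g)).
hf = 0.0181 * (336/0.224) * (2.88^2 / (2*9.81))
hf = 11.5 m
Therefore the friction head loss hf = 11.5 m.


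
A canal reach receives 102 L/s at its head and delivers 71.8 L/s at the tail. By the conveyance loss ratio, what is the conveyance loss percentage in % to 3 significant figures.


Approach: apply the conveyance loss ratio, loss% = ((Q_head - Q_tail)/Q_head)*100.
loss = ((102 - 71.8)/102)*100 = 29.6 %
Therefore the conveyance loss percentage = 29.6 %.


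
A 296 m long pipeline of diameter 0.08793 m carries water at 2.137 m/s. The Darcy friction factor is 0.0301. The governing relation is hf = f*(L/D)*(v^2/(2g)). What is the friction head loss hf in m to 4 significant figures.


hf = 0.0301 * (296/0.08793) * (2.137^2 / (2*9.81))
hf = 23.58 m
Therefore the friction head loss hf = 23.58 m.


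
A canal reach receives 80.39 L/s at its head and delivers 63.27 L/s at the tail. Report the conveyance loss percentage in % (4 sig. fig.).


Approach: apply the conveyance loss ratio, loss% = ((Q_head - Q_tail)/Q_head)*100.
loss = ((80.39 - 63.27)/80.39)*100 = 21.30 %
Therefore the conveyance loss percentage = 21.30 %.


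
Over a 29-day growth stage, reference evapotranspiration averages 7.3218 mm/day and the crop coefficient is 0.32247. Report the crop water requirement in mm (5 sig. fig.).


Approach: apply the crop water requirement relation, CWR = ET0 * Kc * days.
CWR = 7.3218 * 0.32247 * 29 = 68.471 mm
Therefore the crop water requirement = 68.471 mm.


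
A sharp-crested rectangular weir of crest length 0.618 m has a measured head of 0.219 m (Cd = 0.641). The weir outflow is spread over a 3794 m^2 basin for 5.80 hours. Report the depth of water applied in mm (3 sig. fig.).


Approach: apply the rectangular weir equation with a volume-to-depth conversion, Q = (2/3)*Cd*L*sqrt(2g)*H^1.5; d = Q*t/A * 1000.
Step 1 — weir discharge:
  Q = (2/3)*0.641*0.618*sqrt(2*9.81)*0.219^1.5 = 0.11989 m^3/s
Step 2 — volume: V = 0.11989 * 5.80*3600 = 2503.2 m^3
Step 3 — depth: d = V/A * 1000 = 2503.2/3794 * 1000 = 660 mm
Therefore the depth of water applied = 660 mm.


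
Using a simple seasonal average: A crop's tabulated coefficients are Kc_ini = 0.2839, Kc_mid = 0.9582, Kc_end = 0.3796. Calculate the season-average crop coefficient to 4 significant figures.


Approach: apply a simple seasonal average, Kc_avg = (Kc_ini + Kc_mid + Kc_end)/3.
Kc_avg = (0.2839 + 0.9582 + 0.3796)/3 = 0.5406
Therefore the season-average crop coefficient = 0.5406.


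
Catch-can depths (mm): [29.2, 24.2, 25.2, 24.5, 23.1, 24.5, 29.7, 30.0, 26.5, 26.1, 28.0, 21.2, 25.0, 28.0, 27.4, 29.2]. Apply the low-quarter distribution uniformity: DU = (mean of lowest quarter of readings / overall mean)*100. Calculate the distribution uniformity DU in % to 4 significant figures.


sorted lowest 4 of 16: [21.2, 23.1, 24.2, 24.5] -> mean = 23.2500 mm
overall mean = 26.3625 mm
DU = (23.2500/26.3625)*100 = 88.19 %
Therefore the distribution uniformity DU = 88.19 %.


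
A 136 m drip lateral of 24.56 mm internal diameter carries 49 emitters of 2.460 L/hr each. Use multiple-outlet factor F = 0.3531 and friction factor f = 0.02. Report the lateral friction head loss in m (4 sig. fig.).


Approach: apply Darcy-Weisbach with the multiple-outlet F-factor, Q = n*q/(3600*1000) m^3/s; v = Q/A; hf = F*f*(L/D)*(v^2/(2g)).
Q = 49*2.460/(3600*1000) = 3.34833e-05 m^3/s
A = pi*(24.56e-3/2)^2 = 4.73747e-04 m^2, so v = Q/A = 0.0706776 m/s
hf = 0.3531*0.02*(136/0.02456)*(0.0706776^2/(2*9.81)) = 0.009956 m
Therefore the lateral friction head loss = 0.009956 m.


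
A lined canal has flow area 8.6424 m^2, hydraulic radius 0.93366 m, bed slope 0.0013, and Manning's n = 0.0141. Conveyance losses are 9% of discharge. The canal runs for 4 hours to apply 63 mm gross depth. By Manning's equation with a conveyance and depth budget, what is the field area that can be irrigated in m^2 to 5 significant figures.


Approach: apply Manning's equation with a conveyance and depth budget, Q = (1/n)*A*R^(2/3)*S^(1/2); Q_field = Q*(1-loss); Area = Q_field*t/(d/1000).
Step 1 — canal discharge (Manning's equation):
  Q = (1/0.0141) * 8.6424 * 0.93366^(2/3) * 0.0013^(1/2) = 21.11119 m^3/s
Step 2 — delivered flow: Q_field = 21.11119*(1 - 9/100) = 19.21119 m^3/s
Step 3 — volume delivered: V = 19.21119 * 4*3600 = 276641.1 m^3
Step 4 — area served: A = V / (depth/1000) = 276641.1 / 0.063 = 4391100 m^2
Therefore the field area that can be irrigated = 4391100 m^2.


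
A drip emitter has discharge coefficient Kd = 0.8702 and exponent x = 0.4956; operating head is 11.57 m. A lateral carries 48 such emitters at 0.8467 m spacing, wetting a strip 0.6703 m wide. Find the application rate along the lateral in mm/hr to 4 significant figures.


Approach: apply the emitter equation with a lateral mass balance, q = Kd*h^x; Q = n*q; rate = Q/(n*spacing*width).
Step 1 — single emitter flow (q = Kd*h^x):
  q = 0.8702 * 11.57^0.4956 = 2.92824 L/hr
Step 2 — total lateral flow: Q = 48 * 2.92824 = 140.556 L/hr
Step 3 — wetted area: A = 48 * 0.8467 * 0.6703 = 27.2421 m^2
Step 4 — application rate: Q/A = 140.556/27.2421 = 5.160 mm/hr
Therefore the application rate along the lateral = 5.160 mm/hr.
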